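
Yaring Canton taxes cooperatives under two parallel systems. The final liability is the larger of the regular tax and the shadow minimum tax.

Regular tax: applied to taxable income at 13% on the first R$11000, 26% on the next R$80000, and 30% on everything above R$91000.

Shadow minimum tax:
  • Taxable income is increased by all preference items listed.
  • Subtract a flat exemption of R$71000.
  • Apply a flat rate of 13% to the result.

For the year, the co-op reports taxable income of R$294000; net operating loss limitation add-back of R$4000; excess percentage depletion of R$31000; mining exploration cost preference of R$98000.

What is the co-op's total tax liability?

R$83130

Regular tax:
  R$11000 × 13% = R$1430
  R$80000 × 26% = R$20800
  R$203000 × 30% = R$60900
  → R$83130

Shadow minimum tax:
  Adjusted income: R$294000 + R$4000 + R$31000 + R$98000 = R$427000
  Less exemption R$71000 → base R$356000
  R$356000 × 13% = R$46280

R$83130 > R$46280, so the regular tax governs.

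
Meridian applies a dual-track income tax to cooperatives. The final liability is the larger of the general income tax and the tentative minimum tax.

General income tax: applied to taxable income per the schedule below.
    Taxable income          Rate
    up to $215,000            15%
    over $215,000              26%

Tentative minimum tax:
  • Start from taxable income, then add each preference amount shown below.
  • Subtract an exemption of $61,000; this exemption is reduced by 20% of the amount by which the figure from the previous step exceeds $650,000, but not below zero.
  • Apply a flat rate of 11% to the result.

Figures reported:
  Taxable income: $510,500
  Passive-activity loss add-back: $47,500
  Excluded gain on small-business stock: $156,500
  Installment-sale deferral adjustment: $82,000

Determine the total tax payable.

$109,080

General income tax:
  $215,000 × 15% = $32,250
  $295,500 × 26% = $76,830
  → $109,080

Tentative minimum tax:
  Adjusted income: $510,500 + $47,500 + $156,500 + $82,000 = $796,500
  Exemption: $61,000 − 20% × ($796,500 − $650,000) = $61,000 − $29,300 = $31,700
  Base: $796,500 − $31,700 = $764,800
  $764,800 × 11% = $84,128

$109,080 > $84,128, so the general income tax governs.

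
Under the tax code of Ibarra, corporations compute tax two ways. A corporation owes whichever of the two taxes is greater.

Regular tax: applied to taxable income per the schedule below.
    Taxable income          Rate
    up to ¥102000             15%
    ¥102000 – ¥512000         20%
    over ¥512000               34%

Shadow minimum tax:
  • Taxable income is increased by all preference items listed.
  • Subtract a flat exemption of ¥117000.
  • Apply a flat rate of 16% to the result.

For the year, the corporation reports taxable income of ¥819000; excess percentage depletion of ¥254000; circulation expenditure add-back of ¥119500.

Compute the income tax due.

Shadow minimum tax:
  Adjusted income: ¥819000 + ¥254000 + ¥119500 = ¥1192500
  Less exemption ¥117000 → base ¥1075500
  ¥1075500 × 16% = ¥172080

Regular tax:
  ¥102000 × 15% = ¥15300
  ¥410000 × 20% = ¥82000
  ¥307000 × 34% = ¥104380
  → ¥201680

¥201680 > ¥172080, so the regular tax governs.

¥201680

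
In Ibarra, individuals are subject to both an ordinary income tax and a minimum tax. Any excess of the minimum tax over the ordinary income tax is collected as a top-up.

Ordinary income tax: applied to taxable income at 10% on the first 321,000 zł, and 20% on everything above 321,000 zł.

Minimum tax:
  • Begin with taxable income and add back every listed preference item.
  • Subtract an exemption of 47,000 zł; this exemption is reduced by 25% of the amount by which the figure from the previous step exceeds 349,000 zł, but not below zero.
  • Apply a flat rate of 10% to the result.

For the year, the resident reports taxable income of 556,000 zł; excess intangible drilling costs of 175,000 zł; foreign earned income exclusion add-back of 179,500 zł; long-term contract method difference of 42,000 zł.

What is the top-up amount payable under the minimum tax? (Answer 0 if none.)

16,150 zł

Minimum tax:
  Adjusted income: 556,000 zł + 175,000 zł + 179,500 zł + 42,000 zł = 952,500 zł
  Exemption: 25% × (952,500 zł − 349,000 zł) = 150,875 zł ≥ 47,000 zł, so the exemption is fully phased out
  Base: 952,500 zł − 0 zł = 952,500 zł
  952,500 zł × 10% = 95,250 zł

Ordinary income tax:
  321,000 zł × 10% = 32,100 zł
  235,000 zł × 20% = 47,000 zł
  → 79,100 zł

Excess of minimum tax over ordinary income tax: 95,250 zł − 79,100 zł = 16,150 zł.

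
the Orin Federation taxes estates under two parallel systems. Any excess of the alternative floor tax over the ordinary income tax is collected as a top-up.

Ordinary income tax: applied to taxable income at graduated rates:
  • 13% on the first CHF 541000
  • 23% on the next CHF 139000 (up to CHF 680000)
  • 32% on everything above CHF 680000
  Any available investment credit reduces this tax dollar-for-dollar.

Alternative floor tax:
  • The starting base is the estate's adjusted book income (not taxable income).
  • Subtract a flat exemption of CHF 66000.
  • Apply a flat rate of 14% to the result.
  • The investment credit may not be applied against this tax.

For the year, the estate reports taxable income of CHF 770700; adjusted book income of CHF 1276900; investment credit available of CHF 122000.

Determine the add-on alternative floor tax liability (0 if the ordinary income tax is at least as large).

CHF 160202

Alternative floor tax:
  Base (adjusted book income): CHF 1276900
  Less exemption CHF 66000 → base CHF 1210900
  CHF 1210900 × 14% = CHF 169526

Ordinary income tax:
  CHF 541000 × 13% = CHF 70330
  CHF 139000 × 23% = CHF 31970
  CHF 90700 × 32% = CHF 29024
  → CHF 131324
  Less investment credit CHF 122000 → CHF 9324

Excess of alternative floor tax over ordinary income tax: CHF 169526 − CHF 9324 = CHF 160202.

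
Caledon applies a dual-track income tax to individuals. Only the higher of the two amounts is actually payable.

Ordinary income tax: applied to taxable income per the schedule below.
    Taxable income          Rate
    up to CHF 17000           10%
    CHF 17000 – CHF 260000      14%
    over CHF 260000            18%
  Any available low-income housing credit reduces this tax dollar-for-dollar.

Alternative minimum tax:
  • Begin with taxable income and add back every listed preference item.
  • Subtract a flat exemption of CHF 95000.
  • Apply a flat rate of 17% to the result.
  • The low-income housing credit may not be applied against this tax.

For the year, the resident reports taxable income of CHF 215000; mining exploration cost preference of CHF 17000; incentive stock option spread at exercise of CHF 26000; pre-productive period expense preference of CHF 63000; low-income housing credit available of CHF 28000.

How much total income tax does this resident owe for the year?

Ordinary income tax:
  CHF 17000 × 10% = CHF 1700
  CHF 198000 × 14% = CHF 27720
  → CHF 29420
  Less low-income housing credit CHF 28000 → CHF 1420

Alternative minimum tax:
  Adjusted income: CHF 215000 + CHF 17000 + CHF 26000 + CHF 63000 = CHF 321000
  Less exemption CHF 95000 → base CHF 226000
  CHF 226000 × 17% = CHF 38420

CHF 38420 > CHF 1420, so the alternative minimum tax is the binding amount.

CHF 38420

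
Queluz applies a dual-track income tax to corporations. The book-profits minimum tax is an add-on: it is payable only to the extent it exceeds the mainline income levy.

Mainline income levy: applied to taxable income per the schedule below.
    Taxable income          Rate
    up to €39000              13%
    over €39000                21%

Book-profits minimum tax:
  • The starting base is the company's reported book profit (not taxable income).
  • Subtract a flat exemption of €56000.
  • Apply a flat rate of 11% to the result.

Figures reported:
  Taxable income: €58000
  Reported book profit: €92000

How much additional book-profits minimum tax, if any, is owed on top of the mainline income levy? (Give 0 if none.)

€0

Book-profits minimum tax:
  Base (reported book profit): €92000
  Less exemption €56000 → base €36000
  €36000 × 11% = €3960

Mainline income levy:
  €39000 × 13% = €5070
  €19000 × 21% = €3990
  → €9060

€3960 ≤ €9060, so no add-on is due.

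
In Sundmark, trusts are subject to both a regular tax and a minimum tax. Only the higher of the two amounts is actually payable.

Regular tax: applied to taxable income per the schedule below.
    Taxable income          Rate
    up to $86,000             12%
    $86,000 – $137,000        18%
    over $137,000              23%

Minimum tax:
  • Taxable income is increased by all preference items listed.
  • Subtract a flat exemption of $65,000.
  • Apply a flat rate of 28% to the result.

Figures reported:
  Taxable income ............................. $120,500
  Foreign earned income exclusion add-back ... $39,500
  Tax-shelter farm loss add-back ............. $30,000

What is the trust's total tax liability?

Regular tax:
  $86,000 × 12% = $10,320
  $34,500 × 18% = $6,210
  → $16,530

Minimum tax:
  Adjusted income: $120,500 + $39,500 + $30,000 = $190,000
  Less exemption $65,000 → base $125,000
  $125,000 × 28% = $35,000

$35,000 > $16,530, so the minimum tax is the binding amount.

$35,000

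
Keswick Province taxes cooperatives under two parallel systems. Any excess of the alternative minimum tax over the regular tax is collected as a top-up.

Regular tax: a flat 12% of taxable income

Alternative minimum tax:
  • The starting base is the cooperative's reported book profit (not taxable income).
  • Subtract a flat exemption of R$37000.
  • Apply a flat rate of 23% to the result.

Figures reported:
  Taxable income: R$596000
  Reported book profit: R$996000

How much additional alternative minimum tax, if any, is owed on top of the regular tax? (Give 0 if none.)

Alternative minimum tax:
  Base (reported book profit): R$996000
  Less exemption R$37000 → base R$959000
  R$959000 × 23% = R$220570

Regular tax:
  R$596000 × 12% = R$71520

Excess of alternative minimum tax over regular tax: R$220570 − R$71520 = R$149050.

R$149050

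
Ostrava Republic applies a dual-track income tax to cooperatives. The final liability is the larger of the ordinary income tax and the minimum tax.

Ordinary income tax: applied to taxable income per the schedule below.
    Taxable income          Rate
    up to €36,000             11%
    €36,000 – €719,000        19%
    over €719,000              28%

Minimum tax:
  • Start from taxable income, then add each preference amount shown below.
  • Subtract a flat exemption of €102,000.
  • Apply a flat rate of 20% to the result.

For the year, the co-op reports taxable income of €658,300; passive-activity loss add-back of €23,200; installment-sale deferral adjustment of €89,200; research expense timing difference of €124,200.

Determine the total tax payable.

€158,580

Ordinary income tax:
  €36,000 × 11% = €3,960
  €622,300 × 19% = €118,237
  → €122,197

Minimum tax:
  Adjusted income: €658,300 + €23,200 + €89,200 + €124,200 = €894,900
  Less exemption €102,000 → base €792,900
  €792,900 × 20% = €158,580

€158,580 > €122,197, so the minimum tax is the binding amount.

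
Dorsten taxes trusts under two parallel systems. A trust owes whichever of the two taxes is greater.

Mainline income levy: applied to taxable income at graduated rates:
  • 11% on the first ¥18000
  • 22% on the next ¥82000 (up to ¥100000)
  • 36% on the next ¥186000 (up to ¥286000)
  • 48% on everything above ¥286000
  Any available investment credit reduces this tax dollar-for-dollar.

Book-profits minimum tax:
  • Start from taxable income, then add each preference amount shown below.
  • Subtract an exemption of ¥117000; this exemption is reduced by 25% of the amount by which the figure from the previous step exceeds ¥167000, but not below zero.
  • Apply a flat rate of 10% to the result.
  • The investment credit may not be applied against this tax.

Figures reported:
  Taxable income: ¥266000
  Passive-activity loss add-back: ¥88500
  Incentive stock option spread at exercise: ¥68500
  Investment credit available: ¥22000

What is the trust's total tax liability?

Mainline income levy:
  ¥18000 × 11% = ¥1980
  ¥82000 × 22% = ¥18040
  ¥166000 × 36% = ¥59760
  → ¥79780
  Less investment credit ¥22000 → ¥57780

Book-profits minimum tax:
  Adjusted income: ¥266000 + ¥88500 + ¥68500 = ¥423000
  Exemption: ¥117000 − 25% × (¥423000 − ¥167000) = ¥117000 − ¥64000 = ¥53000
  Base: ¥423000 − ¥53000 = ¥370000
  ¥370000 × 10% = ¥37000

¥57780 > ¥37000, so the mainline income levy governs.

¥57780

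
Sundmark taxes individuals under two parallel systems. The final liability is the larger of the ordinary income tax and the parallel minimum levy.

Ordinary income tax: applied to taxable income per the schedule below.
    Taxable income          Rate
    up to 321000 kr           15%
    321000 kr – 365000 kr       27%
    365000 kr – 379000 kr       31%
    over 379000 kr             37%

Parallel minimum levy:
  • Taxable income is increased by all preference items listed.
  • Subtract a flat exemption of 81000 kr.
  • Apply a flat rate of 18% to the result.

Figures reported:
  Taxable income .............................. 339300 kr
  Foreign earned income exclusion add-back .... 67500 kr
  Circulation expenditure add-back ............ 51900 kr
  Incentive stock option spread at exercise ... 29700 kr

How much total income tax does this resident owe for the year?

Ordinary income tax:
  321000 kr × 15% = 48150 kr
  18300 kr × 27% = 4941 kr
  → 53091 kr

Parallel minimum levy:
  Adjusted income: 339300 kr + 67500 kr + 51900 kr + 29700 kr = 488400 kr
  Less exemption 81000 kr → base 407400 kr
  407400 kr × 18% = 73332 kr

73332 kr > 53091 kr, so the parallel minimum levy is the binding amount.

73332 kr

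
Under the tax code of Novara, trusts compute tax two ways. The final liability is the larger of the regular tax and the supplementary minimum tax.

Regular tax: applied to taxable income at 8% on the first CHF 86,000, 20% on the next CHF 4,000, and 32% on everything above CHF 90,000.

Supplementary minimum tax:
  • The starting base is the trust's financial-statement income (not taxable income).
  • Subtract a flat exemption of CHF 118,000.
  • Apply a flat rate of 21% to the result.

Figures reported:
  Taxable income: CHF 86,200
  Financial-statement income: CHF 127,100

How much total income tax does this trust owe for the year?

Regular tax:
  CHF 86,000 × 8% = CHF 6,880
  CHF 200 × 20% = CHF 40
  → CHF 6,920

Supplementary minimum tax:
  Base (financial-statement income): CHF 127,100
  Less exemption CHF 118,000 → base CHF 9,100
  CHF 9,100 × 21% = CHF 1,911

CHF 6,920 > CHF 1,911, so the regular tax governs.

CHF 6,920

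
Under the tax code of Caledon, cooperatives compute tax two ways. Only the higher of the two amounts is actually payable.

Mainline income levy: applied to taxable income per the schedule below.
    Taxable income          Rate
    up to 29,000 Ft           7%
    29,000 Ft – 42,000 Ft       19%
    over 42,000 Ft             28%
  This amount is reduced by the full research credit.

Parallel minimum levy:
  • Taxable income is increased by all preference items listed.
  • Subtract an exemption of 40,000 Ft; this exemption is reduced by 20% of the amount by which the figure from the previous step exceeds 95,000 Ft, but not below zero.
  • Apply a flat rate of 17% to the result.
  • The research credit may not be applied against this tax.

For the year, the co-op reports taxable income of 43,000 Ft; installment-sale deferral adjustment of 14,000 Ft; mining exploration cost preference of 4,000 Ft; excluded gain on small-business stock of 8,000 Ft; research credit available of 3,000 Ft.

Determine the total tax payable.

Parallel minimum levy:
  Adjusted income: 43,000 Ft + 14,000 Ft + 4,000 Ft + 8,000 Ft = 69,000 Ft
  Exemption: 69,000 Ft ≤ 95,000 Ft, so full 40,000 Ft applies
  Base: 69,000 Ft − 40,000 Ft = 29,000 Ft
  29,000 Ft × 17% = 4,930 Ft

Mainline income levy:
  29,000 Ft × 7% = 2,030 Ft
  13,000 Ft × 19% = 2,470 Ft
  1,000 Ft × 28% = 280 Ft
  → 4,780 Ft
  Less research credit 3,000 Ft → 1,780 Ft

4,930 Ft > 1,780 Ft, so the parallel minimum levy is the binding amount.

4,930 Ft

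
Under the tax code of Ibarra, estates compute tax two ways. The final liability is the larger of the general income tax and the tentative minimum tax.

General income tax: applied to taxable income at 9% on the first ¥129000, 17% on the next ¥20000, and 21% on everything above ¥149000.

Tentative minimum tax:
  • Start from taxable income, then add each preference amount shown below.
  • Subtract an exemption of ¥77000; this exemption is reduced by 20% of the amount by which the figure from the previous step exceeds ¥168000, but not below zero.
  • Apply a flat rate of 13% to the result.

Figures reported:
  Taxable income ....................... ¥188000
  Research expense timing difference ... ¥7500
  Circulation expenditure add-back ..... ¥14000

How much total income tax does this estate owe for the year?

¥23200

Tentative minimum tax:
  Adjusted income: ¥188000 + ¥7500 + ¥14000 = ¥209500
  Exemption: ¥77000 − 20% × (¥209500 − ¥168000) = ¥77000 − ¥8300 = ¥68700
  Base: ¥209500 − ¥68700 = ¥140800
  ¥140800 × 13% = ¥18304

General income tax:
  ¥129000 × 9% = ¥11610
  ¥20000 × 17% = ¥3400
  ¥39000 × 21% = ¥8190
  → ¥23200

¥23200 > ¥18304, so the general income tax governs.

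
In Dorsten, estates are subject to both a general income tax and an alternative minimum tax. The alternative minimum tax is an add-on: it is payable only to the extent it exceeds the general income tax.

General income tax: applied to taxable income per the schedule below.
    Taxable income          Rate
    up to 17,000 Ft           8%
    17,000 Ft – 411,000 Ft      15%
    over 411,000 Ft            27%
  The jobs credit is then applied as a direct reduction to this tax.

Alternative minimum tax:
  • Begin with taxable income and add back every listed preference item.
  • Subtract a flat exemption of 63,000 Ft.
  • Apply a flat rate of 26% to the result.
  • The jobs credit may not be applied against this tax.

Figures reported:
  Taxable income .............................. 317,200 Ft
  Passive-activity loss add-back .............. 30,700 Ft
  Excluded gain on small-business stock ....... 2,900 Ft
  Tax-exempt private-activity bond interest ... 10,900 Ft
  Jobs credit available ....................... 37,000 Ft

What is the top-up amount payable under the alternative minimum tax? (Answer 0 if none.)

Alternative minimum tax:
  Adjusted income: 317,200 Ft + 30,700 Ft + 2,900 Ft + 10,900 Ft = 361,700 Ft
  Less exemption 63,000 Ft → base 298,700 Ft
  298,700 Ft × 26% = 77,662 Ft

General income tax:
  17,000 Ft × 8% = 1,360 Ft
  300,200 Ft × 15% = 45,030 Ft
  → 46,390 Ft
  Less jobs credit 37,000 Ft → 9,390 Ft

Excess of alternative minimum tax over general income tax: 77,662 Ft − 9,390 Ft = 68,272 Ft.

68,272 Ft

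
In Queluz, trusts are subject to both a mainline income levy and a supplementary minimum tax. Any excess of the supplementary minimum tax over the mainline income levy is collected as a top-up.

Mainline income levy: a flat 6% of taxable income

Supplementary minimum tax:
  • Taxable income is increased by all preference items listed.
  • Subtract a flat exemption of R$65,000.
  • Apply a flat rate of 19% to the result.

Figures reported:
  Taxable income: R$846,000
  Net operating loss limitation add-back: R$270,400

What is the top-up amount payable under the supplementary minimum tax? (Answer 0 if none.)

Supplementary minimum tax:
  Adjusted income: R$846,000 + R$270,400 = R$1,116,400
  Less exemption R$65,000 → base R$1,051,400
  R$1,051,400 × 19% = R$199,766

Mainline income levy:
  R$846,000 × 6% = R$50,760

Excess of supplementary minimum tax over mainline income levy: R$199,766 − R$50,760 = R$149,006.

R$149,006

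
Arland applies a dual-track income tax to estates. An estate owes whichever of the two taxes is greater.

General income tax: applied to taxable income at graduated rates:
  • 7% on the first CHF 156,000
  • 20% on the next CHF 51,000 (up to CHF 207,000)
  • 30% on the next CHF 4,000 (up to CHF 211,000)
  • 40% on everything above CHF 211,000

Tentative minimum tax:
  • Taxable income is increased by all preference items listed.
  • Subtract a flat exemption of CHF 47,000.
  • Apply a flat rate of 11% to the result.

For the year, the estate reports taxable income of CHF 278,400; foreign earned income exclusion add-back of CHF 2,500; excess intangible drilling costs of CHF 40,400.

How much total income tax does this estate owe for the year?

Tentative minimum tax:
  Adjusted income: CHF 278,400 + CHF 2,500 + CHF 40,400 = CHF 321,300
  Less exemption CHF 47,000 → base CHF 274,300
  CHF 274,300 × 11% = CHF 30,173

General income tax:
  CHF 156,000 × 7% = CHF 10,920
  CHF 51,000 × 20% = CHF 10,200
  CHF 4,000 × 30% = CHF 1,200
  CHF 67,400 × 40% = CHF 26,960
  → CHF 49,280

CHF 49,280 > CHF 30,173, so the general income tax governs.

CHF 49,280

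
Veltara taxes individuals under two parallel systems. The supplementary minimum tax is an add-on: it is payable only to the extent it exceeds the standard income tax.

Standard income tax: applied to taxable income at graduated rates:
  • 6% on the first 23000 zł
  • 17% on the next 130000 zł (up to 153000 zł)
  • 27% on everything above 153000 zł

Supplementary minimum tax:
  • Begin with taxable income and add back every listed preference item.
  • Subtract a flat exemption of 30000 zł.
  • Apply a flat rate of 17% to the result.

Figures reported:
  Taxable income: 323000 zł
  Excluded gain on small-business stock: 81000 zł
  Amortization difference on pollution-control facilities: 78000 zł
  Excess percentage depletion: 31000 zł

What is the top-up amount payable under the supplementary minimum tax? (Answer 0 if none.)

12730 zł

Supplementary minimum tax:
  Adjusted income: 323000 zł + 81000 zł + 78000 zł + 31000 zł = 513000 zł
  Less exemption 30000 zł → base 483000 zł
  483000 zł × 17% = 82110 zł

Standard income tax:
  23000 zł × 6% = 1380 zł
  130000 zł × 17% = 22100 zł
  170000 zł × 27% = 45900 zł
  → 69380 zł

Excess of supplementary minimum tax over standard income tax: 82110 zł − 69380 zł = 12730 zł.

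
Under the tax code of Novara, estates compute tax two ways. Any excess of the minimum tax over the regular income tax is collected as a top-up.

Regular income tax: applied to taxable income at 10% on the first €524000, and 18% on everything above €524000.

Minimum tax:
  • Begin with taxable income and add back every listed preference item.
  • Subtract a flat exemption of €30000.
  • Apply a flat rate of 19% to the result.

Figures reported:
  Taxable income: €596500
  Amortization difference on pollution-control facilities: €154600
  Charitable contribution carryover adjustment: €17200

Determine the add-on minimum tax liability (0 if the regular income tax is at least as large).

€74827

Regular income tax:
  €524000 × 10% = €52400
  €72500 × 18% = €13050
  → €65450

Minimum tax:
  Adjusted income: €596500 + €154600 + €17200 = €768300
  Less exemption €30000 → base €738300
  €738300 × 19% = €140277

Excess of minimum tax over regular income tax: €140277 − €65450 = €74827.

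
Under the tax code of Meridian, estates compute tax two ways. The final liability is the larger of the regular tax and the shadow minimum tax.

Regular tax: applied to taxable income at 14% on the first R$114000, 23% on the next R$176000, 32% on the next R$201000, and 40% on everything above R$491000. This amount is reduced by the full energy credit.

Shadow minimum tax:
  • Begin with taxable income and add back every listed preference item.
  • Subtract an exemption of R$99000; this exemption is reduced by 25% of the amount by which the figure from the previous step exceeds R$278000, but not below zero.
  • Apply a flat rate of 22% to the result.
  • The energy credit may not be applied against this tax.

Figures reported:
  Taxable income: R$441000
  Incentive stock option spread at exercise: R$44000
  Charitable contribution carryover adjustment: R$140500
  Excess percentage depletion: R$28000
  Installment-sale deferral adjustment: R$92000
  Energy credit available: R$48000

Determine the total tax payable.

Shadow minimum tax:
  Adjusted income: R$441000 + R$44000 + R$140500 + R$28000 + R$92000 = R$745500
  Exemption: 25% × (R$745500 − R$278000) = R$116875 ≥ R$99000, so the exemption is fully phased out
  Base: R$745500 − R$0 = R$745500
  R$745500 × 22% = R$164010

Regular tax:
  R$114000 × 14% = R$15960
  R$176000 × 23% = R$40480
  R$151000 × 32% = R$48320
  → R$104760
  Less energy credit R$48000 → R$56760

R$164010 > R$56760, so the shadow minimum tax is the binding amount.

R$164010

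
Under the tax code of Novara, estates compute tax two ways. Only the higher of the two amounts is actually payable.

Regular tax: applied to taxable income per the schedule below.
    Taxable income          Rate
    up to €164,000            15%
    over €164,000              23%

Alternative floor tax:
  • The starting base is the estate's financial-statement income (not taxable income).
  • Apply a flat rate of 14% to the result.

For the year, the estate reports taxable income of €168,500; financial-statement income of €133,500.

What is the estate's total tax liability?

€25,635

Alternative floor tax:
  Base (financial-statement income): €133,500
  €133,500 × 14% = €18,690

Regular tax:
  €164,000 × 15% = €24,600
  €4,500 × 23% = €1,035
  → €25,635

€25,635 > €18,690, so the regular tax governs.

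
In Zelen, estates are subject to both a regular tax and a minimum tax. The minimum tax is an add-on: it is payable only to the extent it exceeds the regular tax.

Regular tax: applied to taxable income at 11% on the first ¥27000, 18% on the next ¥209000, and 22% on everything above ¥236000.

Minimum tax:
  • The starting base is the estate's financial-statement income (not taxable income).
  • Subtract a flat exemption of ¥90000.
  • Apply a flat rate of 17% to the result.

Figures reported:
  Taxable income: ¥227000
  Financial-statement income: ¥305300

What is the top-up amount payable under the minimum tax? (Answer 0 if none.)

Minimum tax:
  Base (financial-statement income): ¥305300
  Less exemption ¥90000 → base ¥215300
  ¥215300 × 17% = ¥36601

Regular tax:
  ¥27000 × 11% = ¥2970
  ¥200000 × 18% = ¥36000
  → ¥38970

¥36601 ≤ ¥38970, so no add-on is due.

¥0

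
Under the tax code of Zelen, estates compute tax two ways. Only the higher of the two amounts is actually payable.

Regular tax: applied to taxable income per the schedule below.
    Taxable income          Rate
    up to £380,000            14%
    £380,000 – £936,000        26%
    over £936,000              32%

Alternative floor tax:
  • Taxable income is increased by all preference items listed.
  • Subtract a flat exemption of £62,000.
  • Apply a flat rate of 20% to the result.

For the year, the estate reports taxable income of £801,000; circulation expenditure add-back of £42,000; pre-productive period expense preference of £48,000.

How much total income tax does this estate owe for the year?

Alternative floor tax:
  Adjusted income: £801,000 + £42,000 + £48,000 = £891,000
  Less exemption £62,000 → base £829,000
  £829,000 × 20% = £165,800

Regular tax:
  £380,000 × 14% = £53,200
  £421,000 × 26% = £109,460
  → £162,660

£165,800 > £162,660, so the alternative floor tax is the binding amount.

£165,800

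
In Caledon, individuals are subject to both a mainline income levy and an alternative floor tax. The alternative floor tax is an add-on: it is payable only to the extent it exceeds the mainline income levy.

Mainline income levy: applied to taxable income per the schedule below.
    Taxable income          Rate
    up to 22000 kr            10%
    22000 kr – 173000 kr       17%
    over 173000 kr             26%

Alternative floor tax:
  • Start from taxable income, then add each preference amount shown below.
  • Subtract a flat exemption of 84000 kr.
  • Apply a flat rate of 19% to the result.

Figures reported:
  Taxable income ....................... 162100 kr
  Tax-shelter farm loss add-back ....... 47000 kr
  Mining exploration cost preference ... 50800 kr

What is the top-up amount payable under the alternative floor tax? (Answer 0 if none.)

Alternative floor tax:
  Adjusted income: 162100 kr + 47000 kr + 50800 kr = 259900 kr
  Less exemption 84000 kr → base 175900 kr
  175900 kr × 19% = 33421 kr

Mainline income levy:
  22000 kr × 10% = 2200 kr
  140100 kr × 17% = 23817 kr
  → 26017 kr

Excess of alternative floor tax over mainline income levy: 33421 kr − 26017 kr = 7404 kr.

7404 kr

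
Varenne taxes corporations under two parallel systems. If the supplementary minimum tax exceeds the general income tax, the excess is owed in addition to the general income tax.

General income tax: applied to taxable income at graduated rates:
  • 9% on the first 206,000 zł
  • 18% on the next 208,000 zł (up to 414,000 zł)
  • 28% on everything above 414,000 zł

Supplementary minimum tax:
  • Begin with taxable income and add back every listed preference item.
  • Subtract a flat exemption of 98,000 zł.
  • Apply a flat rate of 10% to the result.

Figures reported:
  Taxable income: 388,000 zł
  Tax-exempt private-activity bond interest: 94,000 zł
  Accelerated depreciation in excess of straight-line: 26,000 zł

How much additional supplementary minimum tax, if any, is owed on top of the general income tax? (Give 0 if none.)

0 zł

Supplementary minimum tax:
  Adjusted income: 388,000 zł + 94,000 zł + 26,000 zł = 508,000 zł
  Less exemption 98,000 zł → base 410,000 zł
  410,000 zł × 10% = 41,000 zł

General income tax:
  206,000 zł × 9% = 18,540 zł
  182,000 zł × 18% = 32,760 zł
  → 51,300 zł

41,000 zł ≤ 51,300 zł, so no add-on is due.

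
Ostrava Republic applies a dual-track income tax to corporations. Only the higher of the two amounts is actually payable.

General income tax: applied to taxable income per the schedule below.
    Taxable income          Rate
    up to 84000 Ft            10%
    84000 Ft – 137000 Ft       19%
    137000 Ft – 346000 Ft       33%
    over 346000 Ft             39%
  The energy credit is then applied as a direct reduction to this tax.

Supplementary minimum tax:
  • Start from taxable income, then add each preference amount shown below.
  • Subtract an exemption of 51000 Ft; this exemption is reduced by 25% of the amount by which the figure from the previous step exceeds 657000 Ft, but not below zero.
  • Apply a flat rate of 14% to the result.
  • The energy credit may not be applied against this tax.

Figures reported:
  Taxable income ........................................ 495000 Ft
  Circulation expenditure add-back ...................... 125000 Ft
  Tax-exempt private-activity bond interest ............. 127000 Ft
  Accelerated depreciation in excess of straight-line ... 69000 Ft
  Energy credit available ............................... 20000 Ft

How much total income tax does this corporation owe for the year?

125550 Ft

General income tax:
  84000 Ft × 10% = 8400 Ft
  53000 Ft × 19% = 10070 Ft
  209000 Ft × 33% = 68970 Ft
  149000 Ft × 39% = 58110 Ft
  → 145550 Ft
  Less energy credit 20000 Ft → 125550 Ft

Supplementary minimum tax:
  Adjusted income: 495000 Ft + 125000 Ft + 127000 Ft + 69000 Ft = 816000 Ft
  Exemption: 51000 Ft − 25% × (816000 Ft − 657000 Ft) = 51000 Ft − 39750 Ft = 11250 Ft
  Base: 816000 Ft − 11250 Ft = 804750 Ft
  804750 Ft × 14% = 112665 Ft

125550 Ft > 112665 Ft, so the general income tax governs.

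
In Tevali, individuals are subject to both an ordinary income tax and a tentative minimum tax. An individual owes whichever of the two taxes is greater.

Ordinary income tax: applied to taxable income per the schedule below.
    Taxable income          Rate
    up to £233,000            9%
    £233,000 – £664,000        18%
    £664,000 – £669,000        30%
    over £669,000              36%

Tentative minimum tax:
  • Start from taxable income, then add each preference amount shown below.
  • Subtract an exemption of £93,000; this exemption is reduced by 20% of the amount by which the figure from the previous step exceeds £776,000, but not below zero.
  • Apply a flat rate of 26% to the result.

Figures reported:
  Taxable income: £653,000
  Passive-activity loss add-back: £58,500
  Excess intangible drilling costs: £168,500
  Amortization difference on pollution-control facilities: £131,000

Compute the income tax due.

Tentative minimum tax:
  Adjusted income: £653,000 + £58,500 + £168,500 + £131,000 = £1,011,000
  Exemption: £93,000 − 20% × (£1,011,000 − £776,000) = £93,000 − £47,000 = £46,000
  Base: £1,011,000 − £46,000 = £965,000
  £965,000 × 26% = £250,900

Ordinary income tax:
  £233,000 × 9% = £20,970
  £420,000 × 18% = £75,600
  → £96,570

£250,900 > £96,570, so the tentative minimum tax is the binding amount.

£250,900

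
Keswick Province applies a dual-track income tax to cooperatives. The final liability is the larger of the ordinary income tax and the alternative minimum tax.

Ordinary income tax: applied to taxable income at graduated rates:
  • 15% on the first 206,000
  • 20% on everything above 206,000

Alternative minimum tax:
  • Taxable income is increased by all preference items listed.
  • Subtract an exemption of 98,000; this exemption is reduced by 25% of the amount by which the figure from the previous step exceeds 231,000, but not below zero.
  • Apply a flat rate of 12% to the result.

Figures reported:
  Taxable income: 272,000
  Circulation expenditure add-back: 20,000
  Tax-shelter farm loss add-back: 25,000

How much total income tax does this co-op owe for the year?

44,100

Ordinary income tax:
  206,000 × 15% = 30,900
  66,000 × 20% = 13,200
  → 44,100

Alternative minimum tax:
  Adjusted income: 272,000 + 20,000 + 25,000 = 317,000
  Exemption: 98,000 − 25% × (317,000 − 231,000) = 98,000 − 21,500 = 76,500
  Base: 317,000 − 76,500 = 240,500
  240,500 × 12% = 28,860

44,100 > 28,860, so the ordinary income tax governs.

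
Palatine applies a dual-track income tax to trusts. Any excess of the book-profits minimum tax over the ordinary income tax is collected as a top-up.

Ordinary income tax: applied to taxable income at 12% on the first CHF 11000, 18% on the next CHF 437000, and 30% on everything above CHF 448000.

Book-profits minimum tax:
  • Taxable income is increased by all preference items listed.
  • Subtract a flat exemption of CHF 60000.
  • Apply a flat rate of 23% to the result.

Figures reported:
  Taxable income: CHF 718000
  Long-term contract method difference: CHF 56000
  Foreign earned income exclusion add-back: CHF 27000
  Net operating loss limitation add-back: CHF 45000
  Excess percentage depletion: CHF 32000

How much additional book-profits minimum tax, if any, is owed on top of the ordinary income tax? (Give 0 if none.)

CHF 27160

Book-profits minimum tax:
  Adjusted income: CHF 718000 + CHF 56000 + CHF 27000 + CHF 45000 + CHF 32000 = CHF 878000
  Less exemption CHF 60000 → base CHF 818000
  CHF 818000 × 23% = CHF 188140

Ordinary income tax:
  CHF 11000 × 12% = CHF 1320
  CHF 437000 × 18% = CHF 78660
  CHF 270000 × 30% = CHF 81000
  → CHF 160980

Excess of book-profits minimum tax over ordinary income tax: CHF 188140 − CHF 160980 = CHF 27160.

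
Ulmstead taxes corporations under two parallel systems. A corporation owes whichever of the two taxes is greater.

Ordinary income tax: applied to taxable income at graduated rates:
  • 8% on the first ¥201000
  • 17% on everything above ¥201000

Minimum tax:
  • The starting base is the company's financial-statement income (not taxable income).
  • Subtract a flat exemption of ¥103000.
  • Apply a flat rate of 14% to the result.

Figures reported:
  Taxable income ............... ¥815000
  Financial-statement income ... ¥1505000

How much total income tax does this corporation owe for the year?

Ordinary income tax:
  ¥201000 × 8% = ¥16080
  ¥614000 × 17% = ¥104380
  → ¥120460

Minimum tax:
  Base (financial-statement income): ¥1505000
  Less exemption ¥103000 → base ¥1402000
  ¥1402000 × 14% = ¥196280

¥196280 > ¥120460, so the minimum tax is the binding amount.

¥196280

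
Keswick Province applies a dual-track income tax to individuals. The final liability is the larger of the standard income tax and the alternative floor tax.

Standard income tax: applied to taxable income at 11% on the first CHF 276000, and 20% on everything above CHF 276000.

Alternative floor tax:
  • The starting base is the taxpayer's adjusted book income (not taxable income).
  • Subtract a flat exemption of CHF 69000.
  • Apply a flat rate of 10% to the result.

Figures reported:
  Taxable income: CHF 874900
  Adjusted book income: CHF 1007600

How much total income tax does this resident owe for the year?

Standard income tax:
  CHF 276000 × 11% = CHF 30360
  CHF 598900 × 20% = CHF 119780
  → CHF 150140

Alternative floor tax:
  Base (adjusted book income): CHF 1007600
  Less exemption CHF 69000 → base CHF 938600
  CHF 938600 × 10% = CHF 93860

CHF 150140 > CHF 93860, so the standard income tax governs.

CHF 150140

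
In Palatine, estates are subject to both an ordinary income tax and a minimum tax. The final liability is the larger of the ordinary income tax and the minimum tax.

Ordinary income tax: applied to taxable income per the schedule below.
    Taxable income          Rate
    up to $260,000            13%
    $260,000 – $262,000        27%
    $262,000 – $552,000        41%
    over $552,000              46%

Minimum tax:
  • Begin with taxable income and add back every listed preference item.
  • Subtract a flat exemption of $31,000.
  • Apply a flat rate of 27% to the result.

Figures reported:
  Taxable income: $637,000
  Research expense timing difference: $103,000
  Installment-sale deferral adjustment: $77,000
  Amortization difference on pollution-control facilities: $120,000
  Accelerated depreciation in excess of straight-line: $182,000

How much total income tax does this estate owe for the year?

$293,760

Minimum tax:
  Adjusted income: $637,000 + $103,000 + $77,000 + $120,000 + $182,000 = $1,119,000
  Less exemption $31,000 → base $1,088,000
  $1,088,000 × 27% = $293,760

Ordinary income tax:
  $260,000 × 13% = $33,800
  $2,000 × 27% = $540
  $290,000 × 41% = $118,900
  $85,000 × 46% = $39,100
  → $192,340

$293,760 > $192,340, so the minimum tax is the binding amount.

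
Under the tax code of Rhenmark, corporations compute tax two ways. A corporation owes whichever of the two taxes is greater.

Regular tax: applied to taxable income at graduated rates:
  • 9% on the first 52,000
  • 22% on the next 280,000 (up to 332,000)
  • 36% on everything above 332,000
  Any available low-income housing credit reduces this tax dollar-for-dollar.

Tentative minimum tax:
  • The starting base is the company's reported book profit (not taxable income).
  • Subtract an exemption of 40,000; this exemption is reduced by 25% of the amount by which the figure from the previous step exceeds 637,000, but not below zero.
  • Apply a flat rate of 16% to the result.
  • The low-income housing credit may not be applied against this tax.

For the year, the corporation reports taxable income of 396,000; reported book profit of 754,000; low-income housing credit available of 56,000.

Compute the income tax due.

118,920

Tentative minimum tax:
  Base (reported book profit): 754,000
  Exemption: 40,000 − 25% × (754,000 − 637,000) = 40,000 − 29,250 = 10,750
  Base: 754,000 − 10,750 = 743,250
  743,250 × 16% = 118,920

Regular tax:
  52,000 × 9% = 4,680
  280,000 × 22% = 61,600
  64,000 × 36% = 23,040
  → 89,320
  Less low-income housing credit 56,000 → 33,320

118,920 > 33,320, so the tentative minimum tax is the binding amount.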